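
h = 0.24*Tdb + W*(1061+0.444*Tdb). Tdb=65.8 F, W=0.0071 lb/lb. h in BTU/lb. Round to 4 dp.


h = 0.24*65.8 + 0.0071*(1061+0.444*65.8) = 23.5325 BTU/lb

23.5325 BTU/lb


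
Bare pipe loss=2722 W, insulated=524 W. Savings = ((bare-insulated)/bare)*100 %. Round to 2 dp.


Savings = ((2722-524)/2722)*100 = 80.75 %

80.75 %


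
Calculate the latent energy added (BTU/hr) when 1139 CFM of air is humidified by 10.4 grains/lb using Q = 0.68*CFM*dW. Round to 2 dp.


Q = 0.68 * 1139 * 10.4 = 8055.01 BTU/hr

8055.01 BTU/hr


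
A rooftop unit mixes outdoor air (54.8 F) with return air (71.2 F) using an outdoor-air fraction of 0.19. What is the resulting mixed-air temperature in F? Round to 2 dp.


T_mix = 0.19*54.8 + 0.81*71.2 = 68.08 F

68.08 F


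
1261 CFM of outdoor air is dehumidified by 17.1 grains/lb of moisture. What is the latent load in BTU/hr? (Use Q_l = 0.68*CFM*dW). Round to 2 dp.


Q = 0.68 * 1261 * 17.1 = 14662.91 BTU/hr

14662.91 BTU/hr


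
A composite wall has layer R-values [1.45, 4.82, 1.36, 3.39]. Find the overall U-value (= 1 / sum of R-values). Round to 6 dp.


R_total = 1.45 + 4.82 + 1.36 + 3.39 = 11.02
U = 1/11.02 = 0.090744

0.090744


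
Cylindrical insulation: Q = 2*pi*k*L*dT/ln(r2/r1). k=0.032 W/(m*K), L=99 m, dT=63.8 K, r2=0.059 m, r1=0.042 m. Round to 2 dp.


Q = 2*pi*0.032*99*63.8/ln(0.059/0.042) = 3736.59 W

3736.59 W


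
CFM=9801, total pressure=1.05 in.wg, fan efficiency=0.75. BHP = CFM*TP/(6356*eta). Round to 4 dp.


BHP = 9801 * 1.05 / (6356 * 0.75) = 2.1588 hp

2.1588 hp


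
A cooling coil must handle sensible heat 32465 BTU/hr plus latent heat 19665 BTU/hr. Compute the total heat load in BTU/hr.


Qt = 32465 + 19665 = 52130 BTU/hr

52130 BTU/hr


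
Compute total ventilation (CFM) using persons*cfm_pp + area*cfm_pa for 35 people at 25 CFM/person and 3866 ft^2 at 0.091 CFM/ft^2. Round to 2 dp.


Total = 35*25 + 3866*0.091 = 1226.81 CFM

1226.81 CFM


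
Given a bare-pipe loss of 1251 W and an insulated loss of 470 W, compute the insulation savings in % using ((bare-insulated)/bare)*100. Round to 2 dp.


Savings = ((1251-470)/1251)*100 = 62.43 %

62.43 %


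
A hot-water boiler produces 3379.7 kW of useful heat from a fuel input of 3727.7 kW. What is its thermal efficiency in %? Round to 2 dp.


eta = (3379.7/3727.7)*100 = 90.66 %

90.66 %


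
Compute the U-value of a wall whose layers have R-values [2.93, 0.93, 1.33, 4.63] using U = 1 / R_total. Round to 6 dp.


R_total = 2.93 + 0.93 + 1.33 + 4.63 = 9.82
U = 1/9.82 = 0.101833

0.101833


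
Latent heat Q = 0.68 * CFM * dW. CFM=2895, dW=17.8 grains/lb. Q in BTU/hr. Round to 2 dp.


Q = 0.68 * 2895 * 17.8 = 35041.08 BTU/hr

35041.08 BTU/hr


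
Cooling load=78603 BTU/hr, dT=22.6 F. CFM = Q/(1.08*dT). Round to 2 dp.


CFM = 78603 / (1.08 * 22.6) = 3220.38

3220.38 CFM


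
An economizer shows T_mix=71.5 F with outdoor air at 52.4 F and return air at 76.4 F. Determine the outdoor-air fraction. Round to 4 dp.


frac = (71.5 - 76.4) / (52.4 - 76.4) = 0.2042

0.2042


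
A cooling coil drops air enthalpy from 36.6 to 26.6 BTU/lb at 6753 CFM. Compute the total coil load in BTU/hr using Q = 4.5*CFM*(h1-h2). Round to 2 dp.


Q = 4.5 * 6753 * (36.6 - 26.6) = 303885.00 BTU/hr

303885.00 BTU/hr


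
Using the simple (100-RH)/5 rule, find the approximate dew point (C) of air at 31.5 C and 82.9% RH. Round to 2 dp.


Td = 31.5 - (100-82.9)/5 = 28.08 C

28.08 C


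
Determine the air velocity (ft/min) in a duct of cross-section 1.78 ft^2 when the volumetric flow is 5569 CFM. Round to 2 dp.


V = 5569 / 1.78 = 3128.65 ft/min

3128.65 ft/min


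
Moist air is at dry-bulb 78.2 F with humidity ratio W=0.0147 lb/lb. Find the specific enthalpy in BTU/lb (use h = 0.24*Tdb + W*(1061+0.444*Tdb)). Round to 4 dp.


h = 0.24*78.2 + 0.0147*(1061+0.444*78.2) = 34.8751 BTU/lb

34.8751 BTU/lb


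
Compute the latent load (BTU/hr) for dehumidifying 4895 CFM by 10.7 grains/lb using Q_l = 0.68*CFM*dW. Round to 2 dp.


Q = 0.68 * 4895 * 10.7 = 35616.02 BTU/hr

35616.02 BTU/hr


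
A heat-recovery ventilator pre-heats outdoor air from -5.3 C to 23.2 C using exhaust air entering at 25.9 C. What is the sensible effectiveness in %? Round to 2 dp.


eff = (23.2-(-5.3))/(25.9-(-5.3))*100 = 91.35 %

91.35 %


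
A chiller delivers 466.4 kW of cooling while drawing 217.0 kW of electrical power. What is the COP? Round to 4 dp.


COP = 466.4 / 217.0 = 2.1493

2.1493


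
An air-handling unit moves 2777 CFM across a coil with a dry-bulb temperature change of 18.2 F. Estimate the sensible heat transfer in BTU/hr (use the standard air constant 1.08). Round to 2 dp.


Q = 1.08 * 2777 * 18.2 = 54584.71 BTU/hr

54584.71 BTU/hr


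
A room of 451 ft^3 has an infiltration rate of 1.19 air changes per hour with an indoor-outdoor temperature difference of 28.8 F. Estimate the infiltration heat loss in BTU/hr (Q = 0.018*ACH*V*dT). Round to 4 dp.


Q = 0.018 * 1.19 * 451 * 28.8 = 278.2201 BTU/hr

278.2201 BTU/hr


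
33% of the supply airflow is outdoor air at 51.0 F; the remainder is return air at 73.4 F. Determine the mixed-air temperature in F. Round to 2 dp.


T_mix = 0.33*51.0 + 0.67*73.4 = 66.01 F

66.01 F


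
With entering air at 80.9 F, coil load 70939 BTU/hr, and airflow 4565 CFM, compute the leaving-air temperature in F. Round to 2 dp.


dT = 70939/(1.08*4565) = 14.3887
T_leave = 80.9 - 14.3887 = 66.51 F

66.51 F


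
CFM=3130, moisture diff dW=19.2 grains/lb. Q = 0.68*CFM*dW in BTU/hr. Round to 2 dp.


Q = 0.68 * 3130 * 19.2 = 40865.28 BTU/hr

40865.28 BTU/hr


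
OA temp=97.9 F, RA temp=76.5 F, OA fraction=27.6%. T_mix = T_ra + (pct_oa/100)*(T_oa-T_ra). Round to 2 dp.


T_mix = 76.5 + (27.6/100)*(97.9-76.5) = 82.41 F

82.41 F


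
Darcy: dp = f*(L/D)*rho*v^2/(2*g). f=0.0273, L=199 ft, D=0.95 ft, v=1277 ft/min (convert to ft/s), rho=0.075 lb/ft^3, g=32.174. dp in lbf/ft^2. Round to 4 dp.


v_fps = 1277/60 = 21.2833 ft/s
dp = 0.0273*(199/0.95)*0.075*21.2833^2/(2*32.174) = 3.0192 lbf/ft^2

3.0192 lbf/ft^2


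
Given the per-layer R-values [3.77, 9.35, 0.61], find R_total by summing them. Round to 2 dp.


R_total = 3.77 + 9.35 + 0.61 = 13.73

13.73


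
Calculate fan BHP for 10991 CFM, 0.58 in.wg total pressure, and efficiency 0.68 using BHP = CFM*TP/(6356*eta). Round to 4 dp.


BHP = 10991 * 0.58 / (6356 * 0.68) = 1.4749 hp

1.4749 hp


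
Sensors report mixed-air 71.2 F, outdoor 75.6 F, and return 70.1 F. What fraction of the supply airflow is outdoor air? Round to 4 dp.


frac = (71.2 - 70.1) / (75.6 - 70.1) = 0.2000

0.2000


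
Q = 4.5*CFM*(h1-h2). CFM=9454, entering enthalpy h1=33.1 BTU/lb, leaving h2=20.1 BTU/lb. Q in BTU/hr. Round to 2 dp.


Q = 4.5 * 9454 * (33.1 - 20.1) = 553059.00 BTU/hr

553059.00 BTU/hr


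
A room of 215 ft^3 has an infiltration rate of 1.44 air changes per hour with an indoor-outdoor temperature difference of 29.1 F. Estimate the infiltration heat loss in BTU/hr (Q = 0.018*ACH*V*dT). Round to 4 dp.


Q = 0.018 * 1.44 * 215 * 29.1 = 162.1685 BTU/hr

162.1685 BTU/hr


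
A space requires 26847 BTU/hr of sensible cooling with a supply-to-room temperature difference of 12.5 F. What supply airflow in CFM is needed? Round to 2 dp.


CFM = 26847 / (1.08 * 12.5) = 1988.67

1988.67 CFM


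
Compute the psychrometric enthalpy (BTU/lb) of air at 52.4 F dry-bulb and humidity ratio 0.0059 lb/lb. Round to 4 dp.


h = 0.24*52.4 + 0.0059*(1061+0.444*52.4) = 18.9732 BTU/lb

18.9732 BTU/lb


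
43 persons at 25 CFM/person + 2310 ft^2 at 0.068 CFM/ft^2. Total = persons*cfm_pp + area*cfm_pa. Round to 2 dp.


Total = 43*25 + 2310*0.068 = 1232.08 CFM

1232.08 CFM


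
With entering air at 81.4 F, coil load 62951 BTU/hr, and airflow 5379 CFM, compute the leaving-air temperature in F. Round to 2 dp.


dT = 62951/(1.08*5379) = 10.8362
T_leave = 81.4 - 10.8362 = 70.56 F

70.56 F


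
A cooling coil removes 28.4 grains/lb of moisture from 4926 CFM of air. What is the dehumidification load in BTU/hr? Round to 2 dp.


Q = 0.68 * 4926 * 28.4 = 95130.91 BTU/hr

95130.91 BTU/hr


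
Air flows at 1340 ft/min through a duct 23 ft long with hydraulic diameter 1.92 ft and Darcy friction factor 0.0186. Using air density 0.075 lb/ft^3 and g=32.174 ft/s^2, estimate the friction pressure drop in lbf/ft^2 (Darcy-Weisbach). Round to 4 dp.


v_fps = 1340/60 = 22.3333 ft/s
dp = 0.0186*(23/1.92)*0.075*22.3333^2/(2*32.174) = 0.1295 lbf/ft^2

0.1295 lbf/ft^2


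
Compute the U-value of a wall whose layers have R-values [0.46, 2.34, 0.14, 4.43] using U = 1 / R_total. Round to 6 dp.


R_total = 0.46 + 2.34 + 0.14 + 4.43 = 7.37
U = 1/7.37 = 0.135685

0.135685


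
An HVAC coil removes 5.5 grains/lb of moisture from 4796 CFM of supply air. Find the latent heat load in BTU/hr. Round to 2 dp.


Q = 0.68 * 4796 * 5.5 = 17937.04 BTU/hr

17937.04 BTU/hr


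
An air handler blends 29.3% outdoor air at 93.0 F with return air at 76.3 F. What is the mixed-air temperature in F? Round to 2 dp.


T_mix = 76.3 + (29.3/100)*(93.0-76.3) = 81.19 F

81.19 F


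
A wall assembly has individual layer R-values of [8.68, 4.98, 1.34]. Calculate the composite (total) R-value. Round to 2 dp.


R_total = 8.68 + 4.98 + 1.34 = 15.00

15.00


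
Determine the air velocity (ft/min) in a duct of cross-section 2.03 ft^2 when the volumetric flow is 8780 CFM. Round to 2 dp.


V = 8780 / 2.03 = 4325.12 ft/min

4325.12 ft/min


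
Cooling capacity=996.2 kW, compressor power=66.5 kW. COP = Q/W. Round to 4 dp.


COP = 996.2 / 66.5 = 14.9805

14.9805


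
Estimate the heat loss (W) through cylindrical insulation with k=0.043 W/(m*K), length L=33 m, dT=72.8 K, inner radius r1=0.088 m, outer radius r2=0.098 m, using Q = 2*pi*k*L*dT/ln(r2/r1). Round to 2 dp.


Q = 2*pi*0.043*33*72.8/ln(0.098/0.088) = 6030.56 W

6030.56 W


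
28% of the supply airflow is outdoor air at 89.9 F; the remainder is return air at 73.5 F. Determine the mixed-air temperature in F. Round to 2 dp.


T_mix = 0.28*89.9 + 0.72*73.5 = 78.09 F

78.09 F


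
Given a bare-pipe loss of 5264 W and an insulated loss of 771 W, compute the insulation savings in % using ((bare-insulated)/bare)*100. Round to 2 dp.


Savings = ((5264-771)/5264)*100 = 85.35 %

85.35 %


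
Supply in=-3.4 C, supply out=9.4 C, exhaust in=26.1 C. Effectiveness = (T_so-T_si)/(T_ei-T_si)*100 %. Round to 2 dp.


eff = (9.4-(-3.4))/(26.1-(-3.4))*100 = 43.39 %

43.39 %


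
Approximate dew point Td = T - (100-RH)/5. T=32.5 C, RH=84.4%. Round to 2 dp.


Td = 32.5 - (100-84.4)/5 = 29.38 C

29.38 C


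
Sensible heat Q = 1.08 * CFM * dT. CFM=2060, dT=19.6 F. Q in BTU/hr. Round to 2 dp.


Q = 1.08 * 2060 * 19.6 = 43606.08 BTU/hr

43606.08 BTU/hr


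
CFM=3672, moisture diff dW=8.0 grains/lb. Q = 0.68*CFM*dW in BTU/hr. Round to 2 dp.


Q = 0.68 * 3672 * 8.0 = 19975.68 BTU/hr

19975.68 BTU/hr


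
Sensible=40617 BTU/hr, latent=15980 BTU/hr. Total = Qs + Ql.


Qt = 40617 + 15980 = 56597 BTU/hr

56597 BTU/hr


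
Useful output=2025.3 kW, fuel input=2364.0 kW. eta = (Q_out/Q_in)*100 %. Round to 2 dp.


eta = (2025.3/2364.0)*100 = 85.67 %

85.67 %


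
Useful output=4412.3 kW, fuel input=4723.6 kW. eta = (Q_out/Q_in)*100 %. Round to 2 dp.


eta = (4412.3/4723.6)*100 = 93.41 %

93.41 %


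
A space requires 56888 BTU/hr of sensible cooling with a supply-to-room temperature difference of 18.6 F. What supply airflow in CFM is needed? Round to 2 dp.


CFM = 56888 / (1.08 * 18.6) = 2831.94

2831.94 CFM


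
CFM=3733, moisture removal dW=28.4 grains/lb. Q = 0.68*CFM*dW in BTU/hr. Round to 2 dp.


Q = 0.68 * 3733 * 28.4 = 72091.70 BTU/hr

72091.70 BTU/hr


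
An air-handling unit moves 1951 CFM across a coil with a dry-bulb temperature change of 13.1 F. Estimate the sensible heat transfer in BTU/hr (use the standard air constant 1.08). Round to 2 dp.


Q = 1.08 * 1951 * 13.1 = 27602.75 BTU/hr

27602.75 BTU/hr


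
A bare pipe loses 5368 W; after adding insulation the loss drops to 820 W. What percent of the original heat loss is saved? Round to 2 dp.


Savings = ((5368-820)/5368)*100 = 84.72 %

84.72 %


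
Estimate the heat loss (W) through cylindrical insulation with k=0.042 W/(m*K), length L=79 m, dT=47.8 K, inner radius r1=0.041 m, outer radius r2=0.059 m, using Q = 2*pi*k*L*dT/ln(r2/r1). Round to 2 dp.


Q = 2*pi*0.042*79*47.8/ln(0.059/0.041) = 2737.94 W

2737.94 W


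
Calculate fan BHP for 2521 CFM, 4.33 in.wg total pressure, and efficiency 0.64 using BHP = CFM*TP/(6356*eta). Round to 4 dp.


BHP = 2521 * 4.33 / (6356 * 0.64) = 2.6835 hp

2.6835 hp


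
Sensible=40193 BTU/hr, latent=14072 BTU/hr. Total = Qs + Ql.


Qt = 40193 + 14072 = 54265 BTU/hr

54265 BTU/hr


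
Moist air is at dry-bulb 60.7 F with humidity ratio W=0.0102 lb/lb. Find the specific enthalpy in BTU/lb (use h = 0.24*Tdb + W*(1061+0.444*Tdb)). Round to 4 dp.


h = 0.24*60.7 + 0.0102*(1061+0.444*60.7) = 25.6651 BTU/lb

25.6651 BTU/lb


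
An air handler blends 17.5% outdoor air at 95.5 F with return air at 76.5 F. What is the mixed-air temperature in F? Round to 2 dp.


T_mix = 76.5 + (17.5/100)*(95.5-76.5) = 79.83 F

79.83 F


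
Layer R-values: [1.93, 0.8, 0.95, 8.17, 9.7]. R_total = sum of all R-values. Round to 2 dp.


R_total = 1.93 + 0.8 + 0.95 + 8.17 + 9.7 = 21.55

21.55


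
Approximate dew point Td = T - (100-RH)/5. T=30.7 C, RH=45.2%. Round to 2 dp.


Td = 30.7 - (100-45.2)/5 = 19.74 C

19.74 C


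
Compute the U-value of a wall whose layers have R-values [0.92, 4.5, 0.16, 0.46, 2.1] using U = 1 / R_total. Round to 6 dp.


R_total = 0.92 + 4.5 + 0.16 + 0.46 + 2.1 = 8.14
U = 1/8.14 = 0.122850

0.122850


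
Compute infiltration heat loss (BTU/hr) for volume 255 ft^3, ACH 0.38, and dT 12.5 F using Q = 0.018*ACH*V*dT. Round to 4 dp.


Q = 0.018 * 0.38 * 255 * 12.5 = 21.8025 BTU/hr

21.8025 BTU/hr


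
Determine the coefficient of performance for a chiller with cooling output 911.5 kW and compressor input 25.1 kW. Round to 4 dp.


COP = 911.5 / 25.1 = 36.3147

36.3147


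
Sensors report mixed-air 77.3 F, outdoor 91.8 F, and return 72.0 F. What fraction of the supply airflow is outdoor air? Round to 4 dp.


frac = (77.3 - 72.0) / (91.8 - 72.0) = 0.2677

0.2677


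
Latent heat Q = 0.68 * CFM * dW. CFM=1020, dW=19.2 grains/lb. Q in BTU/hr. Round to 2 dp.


Q = 0.68 * 1020 * 19.2 = 13317.12 BTU/hr

13317.12 BTU/hr


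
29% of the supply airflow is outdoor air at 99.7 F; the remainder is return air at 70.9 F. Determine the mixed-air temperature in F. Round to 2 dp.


T_mix = 0.29*99.7 + 0.71*70.9 = 79.25 F

79.25 F


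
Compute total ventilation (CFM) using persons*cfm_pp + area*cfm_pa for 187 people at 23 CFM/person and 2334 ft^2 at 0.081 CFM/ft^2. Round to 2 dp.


Total = 187*23 + 2334*0.081 = 4490.05 CFM

4490.05 CFM


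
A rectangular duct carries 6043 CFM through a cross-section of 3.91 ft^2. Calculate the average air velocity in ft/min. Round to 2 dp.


V = 6043 / 3.91 = 1545.52 ft/min

1545.52 ft/min


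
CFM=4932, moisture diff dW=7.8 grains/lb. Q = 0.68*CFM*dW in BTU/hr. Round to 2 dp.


Q = 0.68 * 4932 * 7.8 = 26159.33 BTU/hr

26159.33 BTU/hr


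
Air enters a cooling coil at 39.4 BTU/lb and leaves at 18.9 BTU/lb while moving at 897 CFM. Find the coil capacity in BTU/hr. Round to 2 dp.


Q = 4.5 * 897 * (39.4 - 18.9) = 82748.25 BTU/hr

82748.25 BTU/hr


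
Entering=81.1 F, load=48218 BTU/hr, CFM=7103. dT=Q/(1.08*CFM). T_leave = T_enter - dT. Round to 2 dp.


dT = 48218/(1.08*7103) = 6.2856
T_leave = 81.1 - 6.2856 = 74.81 F

74.81 F


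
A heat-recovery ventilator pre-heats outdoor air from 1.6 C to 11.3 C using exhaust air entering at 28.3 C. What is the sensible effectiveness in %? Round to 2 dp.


eff = (11.3-1.6)/(28.3-1.6)*100 = 36.33 %

36.33 %


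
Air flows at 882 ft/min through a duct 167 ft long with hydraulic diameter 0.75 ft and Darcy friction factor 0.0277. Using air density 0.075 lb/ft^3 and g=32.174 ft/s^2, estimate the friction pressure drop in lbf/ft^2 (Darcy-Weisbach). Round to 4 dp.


v_fps = 882/60 = 14.7 ft/s
dp = 0.0277*(167/0.75)*0.075*14.7^2/(2*32.174) = 1.5534 lbf/ft^2

1.5534 lbf/ft^2


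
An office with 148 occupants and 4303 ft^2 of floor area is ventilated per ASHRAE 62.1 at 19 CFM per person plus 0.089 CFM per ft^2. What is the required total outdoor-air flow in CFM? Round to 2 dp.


Total = 148*19 + 4303*0.089 = 3194.97 CFM

3194.97 CFM


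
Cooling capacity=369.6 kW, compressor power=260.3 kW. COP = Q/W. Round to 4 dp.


COP = 369.6 / 260.3 = 1.4199

1.4199


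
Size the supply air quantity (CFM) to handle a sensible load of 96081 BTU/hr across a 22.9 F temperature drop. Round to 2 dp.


CFM = 96081 / (1.08 * 22.9) = 3884.89

3884.89 CFM


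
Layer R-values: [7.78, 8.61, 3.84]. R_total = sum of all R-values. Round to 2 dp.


R_total = 7.78 + 8.61 + 3.84 = 20.23

20.23


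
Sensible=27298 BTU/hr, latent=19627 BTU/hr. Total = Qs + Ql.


Qt = 27298 + 19627 = 46925 BTU/hr

46925 BTU/hr


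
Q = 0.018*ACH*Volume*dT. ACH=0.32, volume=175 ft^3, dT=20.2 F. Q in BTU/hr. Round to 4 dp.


Q = 0.018 * 0.32 * 175 * 20.2 = 20.3616 BTU/hr

20.3616 BTU/hr


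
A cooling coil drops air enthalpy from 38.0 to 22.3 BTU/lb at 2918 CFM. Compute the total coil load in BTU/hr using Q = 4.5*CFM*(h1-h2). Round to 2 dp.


Q = 4.5 * 2918 * (38.0 - 22.3) = 206156.70 BTU/hr

206156.70 BTU/hr


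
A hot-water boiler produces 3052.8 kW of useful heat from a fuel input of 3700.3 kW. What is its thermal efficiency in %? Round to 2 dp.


eta = (3052.8/3700.3)*100 = 82.50 %

82.50 %


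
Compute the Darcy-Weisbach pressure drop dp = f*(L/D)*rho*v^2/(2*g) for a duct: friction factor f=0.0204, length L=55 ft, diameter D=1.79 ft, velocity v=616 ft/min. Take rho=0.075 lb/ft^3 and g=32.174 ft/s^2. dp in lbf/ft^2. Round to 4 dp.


v_fps = 616/60 = 10.2667 ft/s
dp = 0.0204*(55/1.79)*0.075*10.2667^2/(2*32.174) = 0.0770 lbf/ft^2

0.0770 lbf/ft^2


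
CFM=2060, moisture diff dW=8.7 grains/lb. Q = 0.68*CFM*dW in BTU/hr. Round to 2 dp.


Q = 0.68 * 2060 * 8.7 = 12186.96 BTU/hr

12186.96 BTU/hr


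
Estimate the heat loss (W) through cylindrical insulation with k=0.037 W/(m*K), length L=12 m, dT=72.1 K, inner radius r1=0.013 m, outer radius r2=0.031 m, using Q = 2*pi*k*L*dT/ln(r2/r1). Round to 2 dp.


Q = 2*pi*0.037*12*72.1/ln(0.031/0.013) = 231.45 W

231.45 W


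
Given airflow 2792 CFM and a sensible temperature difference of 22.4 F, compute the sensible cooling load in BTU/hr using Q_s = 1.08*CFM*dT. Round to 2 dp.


Q = 1.08 * 2792 * 22.4 = 67544.06 BTU/hr

67544.06 BTU/hr


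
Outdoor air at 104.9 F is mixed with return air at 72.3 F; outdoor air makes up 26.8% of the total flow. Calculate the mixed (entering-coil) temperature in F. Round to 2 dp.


T_mix = 72.3 + (26.8/100)*(104.9-72.3) = 81.04 F

81.04 F


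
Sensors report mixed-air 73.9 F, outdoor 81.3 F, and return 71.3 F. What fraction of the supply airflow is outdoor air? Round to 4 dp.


frac = (73.9 - 71.3) / (81.3 - 71.3) = 0.2600

0.2600


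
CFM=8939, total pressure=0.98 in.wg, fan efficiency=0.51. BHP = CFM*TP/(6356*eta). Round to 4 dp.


BHP = 8939 * 0.98 / (6356 * 0.51) = 2.7025 hp

2.7025 hp


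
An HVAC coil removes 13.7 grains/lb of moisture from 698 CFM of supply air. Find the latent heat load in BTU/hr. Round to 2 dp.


Q = 0.68 * 698 * 13.7 = 6502.57 BTU/hr

6502.57 BTU/hr


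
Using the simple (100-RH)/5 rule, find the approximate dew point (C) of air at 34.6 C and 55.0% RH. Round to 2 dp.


Td = 34.6 - (100-55.0)/5 = 25.60 C

25.60 C


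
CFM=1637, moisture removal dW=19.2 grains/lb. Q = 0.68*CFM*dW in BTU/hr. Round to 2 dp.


Q = 0.68 * 1637 * 19.2 = 21372.67 BTU/hr

21372.67 BTU/hr


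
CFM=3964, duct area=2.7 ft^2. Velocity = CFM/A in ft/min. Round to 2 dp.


V = 3964 / 2.7 = 1468.15 ft/min

1468.15 ft/min


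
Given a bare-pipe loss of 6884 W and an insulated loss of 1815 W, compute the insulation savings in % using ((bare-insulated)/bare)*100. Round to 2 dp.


Savings = ((6884-1815)/6884)*100 = 73.63 %

73.63 %


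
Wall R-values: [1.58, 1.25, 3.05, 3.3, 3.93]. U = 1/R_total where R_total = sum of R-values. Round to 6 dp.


R_total = 1.58 + 1.25 + 3.05 + 3.3 + 3.93 = 13.11
U = 1/13.11 = 0.076278

0.076278


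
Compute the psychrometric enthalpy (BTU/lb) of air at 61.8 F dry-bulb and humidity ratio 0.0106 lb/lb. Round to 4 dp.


h = 0.24*61.8 + 0.0106*(1061+0.444*61.8) = 26.3695 BTU/lb

26.3695 BTU/lb


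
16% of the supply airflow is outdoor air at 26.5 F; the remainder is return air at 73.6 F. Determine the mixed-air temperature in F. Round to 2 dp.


T_mix = 0.16*26.5 + 0.84*73.6 = 66.06 F

66.06 F


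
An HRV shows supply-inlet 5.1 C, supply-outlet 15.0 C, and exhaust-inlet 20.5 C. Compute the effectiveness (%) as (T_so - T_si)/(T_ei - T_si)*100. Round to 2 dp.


eff = (15.0-5.1)/(20.5-5.1)*100 = 64.29 %

64.29 %


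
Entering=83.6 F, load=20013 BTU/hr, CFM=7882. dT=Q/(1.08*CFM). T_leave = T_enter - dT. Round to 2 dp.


dT = 20013/(1.08*7882) = 2.3510
T_leave = 83.6 - 2.3510 = 81.25 F

81.25 F


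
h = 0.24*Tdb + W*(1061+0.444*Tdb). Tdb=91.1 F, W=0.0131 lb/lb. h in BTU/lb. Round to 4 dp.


h = 0.24*91.1 + 0.0131*(1061+0.444*91.1) = 36.2930 BTU/lb

36.2930 BTU/lb


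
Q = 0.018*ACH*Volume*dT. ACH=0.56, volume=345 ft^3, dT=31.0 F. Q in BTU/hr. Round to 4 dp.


Q = 0.018 * 0.56 * 345 * 31.0 = 107.8056 BTU/hr

107.8056 BTU/hr


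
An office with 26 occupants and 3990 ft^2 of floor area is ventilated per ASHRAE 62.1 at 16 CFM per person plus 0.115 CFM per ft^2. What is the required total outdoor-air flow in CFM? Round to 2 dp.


Total = 26*16 + 3990*0.115 = 874.85 CFM

874.85 CFM


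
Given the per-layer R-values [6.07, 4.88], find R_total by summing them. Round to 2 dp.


R_total = 6.07 + 4.88 = 10.95

10.95


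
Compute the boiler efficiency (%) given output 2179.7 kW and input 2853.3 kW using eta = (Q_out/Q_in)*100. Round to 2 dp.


eta = (2179.7/2853.3)*100 = 76.39 %

76.39 %


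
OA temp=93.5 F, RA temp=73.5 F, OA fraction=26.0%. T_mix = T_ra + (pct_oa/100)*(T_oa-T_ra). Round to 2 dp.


T_mix = 73.5 + (26.0/100)*(93.5-73.5) = 78.70 F

78.70 F


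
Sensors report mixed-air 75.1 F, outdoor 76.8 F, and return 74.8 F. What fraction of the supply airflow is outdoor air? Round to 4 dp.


frac = (75.1 - 74.8) / (76.8 - 74.8) = 0.1500

0.1500


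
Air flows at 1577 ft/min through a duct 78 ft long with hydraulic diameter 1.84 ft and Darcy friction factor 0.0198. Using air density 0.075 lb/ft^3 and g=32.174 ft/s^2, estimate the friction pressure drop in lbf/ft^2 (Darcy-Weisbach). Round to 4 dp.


v_fps = 1577/60 = 26.2833 ft/s
dp = 0.0198*(78/1.84)*0.075*26.2833^2/(2*32.174) = 0.6758 lbf/ft^2

0.6758 lbf/ft^2


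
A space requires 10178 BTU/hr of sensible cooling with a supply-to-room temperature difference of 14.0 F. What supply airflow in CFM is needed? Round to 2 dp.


CFM = 10178 / (1.08 * 14.0) = 673.15

673.15 CFM


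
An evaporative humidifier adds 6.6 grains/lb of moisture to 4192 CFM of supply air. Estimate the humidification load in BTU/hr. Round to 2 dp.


Q = 0.68 * 4192 * 6.6 = 18813.70 BTU/hr

18813.70 BTU/hr


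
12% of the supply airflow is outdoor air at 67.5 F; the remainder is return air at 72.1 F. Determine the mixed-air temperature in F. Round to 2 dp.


T_mix = 0.12*67.5 + 0.88*72.1 = 71.55 F

71.55 F


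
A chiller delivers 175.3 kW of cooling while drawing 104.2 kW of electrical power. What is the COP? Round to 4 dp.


COP = 175.3 / 104.2 = 1.6823

1.6823


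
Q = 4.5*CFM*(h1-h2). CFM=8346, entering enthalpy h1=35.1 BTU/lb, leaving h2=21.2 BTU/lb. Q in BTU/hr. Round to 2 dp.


Q = 4.5 * 8346 * (35.1 - 21.2) = 522042.30 BTU/hr

522042.30 BTU/hr


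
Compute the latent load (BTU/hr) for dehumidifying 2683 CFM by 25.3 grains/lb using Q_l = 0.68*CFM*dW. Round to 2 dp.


Q = 0.68 * 2683 * 25.3 = 46158.33 BTU/hr

46158.33 BTU/hr


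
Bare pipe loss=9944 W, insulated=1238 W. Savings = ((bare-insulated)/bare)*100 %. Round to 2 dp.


Savings = ((9944-1238)/9944)*100 = 87.55 %

87.55 %


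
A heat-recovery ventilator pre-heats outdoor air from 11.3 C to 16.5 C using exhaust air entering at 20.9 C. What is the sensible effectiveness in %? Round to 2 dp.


eff = (16.5-11.3)/(20.9-11.3)*100 = 54.17 %

54.17 %


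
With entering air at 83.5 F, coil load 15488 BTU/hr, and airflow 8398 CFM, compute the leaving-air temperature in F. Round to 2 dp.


dT = 15488/(1.08*8398) = 1.7076
T_leave = 83.5 - 1.7076 = 81.79 F

81.79 F


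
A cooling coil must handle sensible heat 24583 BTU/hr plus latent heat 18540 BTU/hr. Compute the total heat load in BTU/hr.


Qt = 24583 + 18540 = 43123 BTU/hr

43123 BTU/hr


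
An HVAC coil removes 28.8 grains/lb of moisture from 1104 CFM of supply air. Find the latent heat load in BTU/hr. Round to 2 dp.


Q = 0.68 * 1104 * 28.8 = 21620.74 BTU/hr

21620.74 BTU/hr


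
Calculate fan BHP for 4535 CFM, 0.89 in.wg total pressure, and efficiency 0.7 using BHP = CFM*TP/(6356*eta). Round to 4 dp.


BHP = 4535 * 0.89 / (6356 * 0.7) = 0.9072 hp

0.9072 hp


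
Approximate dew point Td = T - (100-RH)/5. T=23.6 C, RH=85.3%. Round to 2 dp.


Td = 23.6 - (100-85.3)/5 = 20.66 C

20.66 C


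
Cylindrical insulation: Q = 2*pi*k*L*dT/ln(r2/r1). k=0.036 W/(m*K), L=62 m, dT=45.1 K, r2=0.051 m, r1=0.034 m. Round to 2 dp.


Q = 2*pi*0.036*62*45.1/ln(0.051/0.034) = 1559.90 W

1559.90 W


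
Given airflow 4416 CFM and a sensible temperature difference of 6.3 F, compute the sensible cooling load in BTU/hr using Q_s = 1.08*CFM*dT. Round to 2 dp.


Q = 1.08 * 4416 * 6.3 = 30046.46 BTU/hr

30046.46 BTU/hr


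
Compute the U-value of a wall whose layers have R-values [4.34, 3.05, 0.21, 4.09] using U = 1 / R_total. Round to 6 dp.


R_total = 4.34 + 3.05 + 0.21 + 4.09 = 11.69
U = 1/11.69 = 0.085543

0.085543


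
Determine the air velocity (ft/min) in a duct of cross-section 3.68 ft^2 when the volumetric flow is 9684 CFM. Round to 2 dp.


V = 9684 / 3.68 = 2631.52 ft/min

2631.52 ft/min


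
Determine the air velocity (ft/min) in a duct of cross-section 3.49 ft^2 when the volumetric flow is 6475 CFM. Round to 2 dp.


V = 6475 / 3.49 = 1855.30 ft/min

1855.30 ft/min


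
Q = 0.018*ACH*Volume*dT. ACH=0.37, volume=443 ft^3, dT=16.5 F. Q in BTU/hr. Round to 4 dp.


Q = 0.018 * 0.37 * 443 * 16.5 = 48.6813 BTU/hr

48.6813 BTU/hr


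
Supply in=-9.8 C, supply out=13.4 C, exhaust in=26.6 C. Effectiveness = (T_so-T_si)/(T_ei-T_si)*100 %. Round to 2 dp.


eff = (13.4-(-9.8))/(26.6-(-9.8))*100 = 63.74 %

63.74 %


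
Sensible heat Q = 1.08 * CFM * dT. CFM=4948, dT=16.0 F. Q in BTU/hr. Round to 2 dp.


Q = 1.08 * 4948 * 16.0 = 85501.44 BTU/hr

85501.44 BTU/hr


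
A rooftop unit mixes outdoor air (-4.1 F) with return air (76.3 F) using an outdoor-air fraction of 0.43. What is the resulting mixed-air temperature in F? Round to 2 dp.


T_mix = 0.43*(-4.1) + 0.57*76.3 = 41.73 F

41.73 F


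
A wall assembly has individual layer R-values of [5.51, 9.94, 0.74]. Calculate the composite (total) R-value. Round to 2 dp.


R_total = 5.51 + 9.94 + 0.74 = 16.19

16.19


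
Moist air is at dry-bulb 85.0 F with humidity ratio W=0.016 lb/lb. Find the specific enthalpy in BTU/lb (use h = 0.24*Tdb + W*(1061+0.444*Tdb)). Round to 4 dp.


h = 0.24*85.0 + 0.016*(1061+0.444*85.0) = 37.9798 BTU/lb

37.9798 BTU/lb


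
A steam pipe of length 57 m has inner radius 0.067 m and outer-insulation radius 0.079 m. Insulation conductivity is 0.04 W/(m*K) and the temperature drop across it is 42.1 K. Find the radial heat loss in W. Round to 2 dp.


Q = 2*pi*0.04*57*42.1/ln(0.079/0.067) = 3660.64 W

3660.64 W


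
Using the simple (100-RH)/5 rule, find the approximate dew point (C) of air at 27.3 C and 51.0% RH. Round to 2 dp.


Td = 27.3 - (100-51.0)/5 = 17.50 C

17.50 C


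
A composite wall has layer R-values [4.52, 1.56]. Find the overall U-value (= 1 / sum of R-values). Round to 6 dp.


R_total = 4.52 + 1.56 = 6.08
U = 1/6.08 = 0.164474

0.164474


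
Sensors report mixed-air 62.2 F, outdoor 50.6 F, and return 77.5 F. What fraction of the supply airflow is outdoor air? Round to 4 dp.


frac = (62.2 - 77.5) / (50.6 - 77.5) = 0.5688

0.5688


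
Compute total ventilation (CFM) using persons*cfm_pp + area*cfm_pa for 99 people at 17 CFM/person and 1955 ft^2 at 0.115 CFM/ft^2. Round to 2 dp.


Total = 99*17 + 1955*0.115 = 1907.83 CFM

1907.83 CFM


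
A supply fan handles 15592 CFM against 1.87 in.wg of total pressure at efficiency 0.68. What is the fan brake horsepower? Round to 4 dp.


BHP = 15592 * 1.87 / (6356 * 0.68) = 6.7461 hp

6.7461 hp


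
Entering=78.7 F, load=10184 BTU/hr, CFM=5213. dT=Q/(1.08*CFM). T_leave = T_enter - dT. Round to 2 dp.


dT = 10184/(1.08*5213) = 1.8089
T_leave = 78.7 - 1.8089 = 76.89 F

76.89 F


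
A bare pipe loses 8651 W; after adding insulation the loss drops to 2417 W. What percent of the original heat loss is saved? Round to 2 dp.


Savings = ((8651-2417)/8651)*100 = 72.06 %

72.06 %


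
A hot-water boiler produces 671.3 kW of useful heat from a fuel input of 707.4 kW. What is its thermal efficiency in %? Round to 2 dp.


eta = (671.3/707.4)*100 = 94.90 %

94.90 %


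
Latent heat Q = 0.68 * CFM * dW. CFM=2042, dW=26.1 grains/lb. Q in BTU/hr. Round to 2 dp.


Q = 0.68 * 2042 * 26.1 = 36241.42 BTU/hr

36241.42 BTU/hr


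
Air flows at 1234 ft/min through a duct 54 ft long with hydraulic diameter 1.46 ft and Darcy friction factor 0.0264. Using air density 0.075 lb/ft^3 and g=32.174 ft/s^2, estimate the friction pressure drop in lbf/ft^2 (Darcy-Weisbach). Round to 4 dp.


v_fps = 1234/60 = 20.5667 ft/s
dp = 0.0264*(54/1.46)*0.075*20.5667^2/(2*32.174) = 0.4814 lbf/ft^2

0.4814 lbf/ft^2


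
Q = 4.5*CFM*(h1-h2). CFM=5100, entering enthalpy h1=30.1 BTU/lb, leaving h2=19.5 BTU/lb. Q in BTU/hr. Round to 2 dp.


Q = 4.5 * 5100 * (30.1 - 19.5) = 243270.00 BTU/hr

243270.00 BTU/hr


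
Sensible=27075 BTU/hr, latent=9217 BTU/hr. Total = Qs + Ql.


Qt = 27075 + 9217 = 36292 BTU/hr

36292 BTU/hr


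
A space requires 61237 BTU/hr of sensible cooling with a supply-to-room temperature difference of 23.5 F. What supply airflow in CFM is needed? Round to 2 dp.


CFM = 61237 / (1.08 * 23.5) = 2412.81

2412.81 CFM


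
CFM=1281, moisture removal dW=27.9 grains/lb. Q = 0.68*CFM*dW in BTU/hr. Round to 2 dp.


Q = 0.68 * 1281 * 27.9 = 24303.13 BTU/hr

24303.13 BTU/hr


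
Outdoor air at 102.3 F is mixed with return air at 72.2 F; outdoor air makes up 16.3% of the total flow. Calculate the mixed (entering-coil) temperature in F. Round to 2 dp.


T_mix = 72.2 + (16.3/100)*(102.3-72.2) = 77.11 F

77.11 F


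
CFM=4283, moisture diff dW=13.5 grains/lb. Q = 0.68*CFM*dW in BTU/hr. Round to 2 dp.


Q = 0.68 * 4283 * 13.5 = 39317.94 BTU/hr

39317.94 BTU/hr


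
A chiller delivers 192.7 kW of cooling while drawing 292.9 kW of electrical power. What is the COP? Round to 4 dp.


COP = 192.7 / 292.9 = 0.6579

0.6579


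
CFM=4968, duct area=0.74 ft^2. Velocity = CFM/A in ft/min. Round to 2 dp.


V = 4968 / 0.74 = 6713.51 ft/min

6713.51 ft/min


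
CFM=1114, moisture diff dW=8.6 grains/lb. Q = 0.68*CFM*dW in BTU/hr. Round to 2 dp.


Q = 0.68 * 1114 * 8.6 = 6514.67 BTU/hr

6514.67 BTU/hr


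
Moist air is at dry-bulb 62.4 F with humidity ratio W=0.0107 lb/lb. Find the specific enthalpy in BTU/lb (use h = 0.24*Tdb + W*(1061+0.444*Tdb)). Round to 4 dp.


h = 0.24*62.4 + 0.0107*(1061+0.444*62.4) = 26.6251 BTU/lb

26.6251 BTU/lb


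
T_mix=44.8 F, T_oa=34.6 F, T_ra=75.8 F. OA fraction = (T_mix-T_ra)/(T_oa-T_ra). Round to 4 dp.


frac = (44.8 - 75.8) / (34.6 - 75.8) = 0.7524

0.7524


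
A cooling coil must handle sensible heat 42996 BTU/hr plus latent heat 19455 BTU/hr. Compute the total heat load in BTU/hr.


Qt = 42996 + 19455 = 62451 BTU/hr

62451 BTU/hr


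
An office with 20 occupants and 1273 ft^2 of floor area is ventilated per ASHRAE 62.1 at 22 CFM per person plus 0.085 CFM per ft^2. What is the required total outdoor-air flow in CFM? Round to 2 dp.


Total = 20*22 + 1273*0.085 = 548.21 CFM

548.21 CFM


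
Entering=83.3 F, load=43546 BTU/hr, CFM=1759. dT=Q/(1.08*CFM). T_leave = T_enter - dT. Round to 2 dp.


dT = 43546/(1.08*1759) = 22.9223
T_leave = 83.3 - 22.9223 = 60.38 F

60.38 F


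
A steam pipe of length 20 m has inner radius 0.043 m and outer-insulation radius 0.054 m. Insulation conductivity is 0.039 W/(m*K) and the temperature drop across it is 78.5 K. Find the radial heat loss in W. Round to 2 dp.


Q = 2*pi*0.039*20*78.5/ln(0.054/0.043) = 1688.97 W

1688.97 W


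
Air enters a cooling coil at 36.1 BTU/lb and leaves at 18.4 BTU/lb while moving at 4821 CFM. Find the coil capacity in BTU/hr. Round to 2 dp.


Q = 4.5 * 4821 * (36.1 - 18.4) = 383992.65 BTU/hr

383992.65 BTU/hr


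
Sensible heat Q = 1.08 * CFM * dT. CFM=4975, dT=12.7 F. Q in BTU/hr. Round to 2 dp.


Q = 1.08 * 4975 * 12.7 = 68237.10 BTU/hr

68237.10 BTU/hr


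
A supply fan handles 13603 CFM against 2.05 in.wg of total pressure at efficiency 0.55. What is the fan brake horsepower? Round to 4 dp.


BHP = 13603 * 2.05 / (6356 * 0.55) = 7.9770 hp

7.9770 hp


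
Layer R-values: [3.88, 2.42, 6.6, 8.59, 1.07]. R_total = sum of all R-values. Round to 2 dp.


R_total = 3.88 + 2.42 + 6.6 + 8.59 + 1.07 = 22.56

22.56


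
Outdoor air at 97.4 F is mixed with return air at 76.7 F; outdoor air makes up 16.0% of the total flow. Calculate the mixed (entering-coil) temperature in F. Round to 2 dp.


T_mix = 76.7 + (16.0/100)*(97.4-76.7) = 80.01 F

80.01 F


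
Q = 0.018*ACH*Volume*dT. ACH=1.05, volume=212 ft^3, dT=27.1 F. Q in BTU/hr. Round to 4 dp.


Q = 0.018 * 1.05 * 212 * 27.1 = 108.5843 BTU/hr

108.5843 BTU/hr


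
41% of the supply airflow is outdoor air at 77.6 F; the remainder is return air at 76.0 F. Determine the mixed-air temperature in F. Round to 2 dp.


T_mix = 0.41*77.6 + 0.59*76.0 = 76.66 F

76.66 F


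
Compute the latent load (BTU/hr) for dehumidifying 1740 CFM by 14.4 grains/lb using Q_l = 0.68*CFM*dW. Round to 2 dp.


Q = 0.68 * 1740 * 14.4 = 17038.08 BTU/hr

17038.08 BTU/hr


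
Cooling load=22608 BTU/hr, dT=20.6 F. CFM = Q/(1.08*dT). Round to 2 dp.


CFM = 22608 / (1.08 * 20.6) = 1016.18

1016.18 CFM


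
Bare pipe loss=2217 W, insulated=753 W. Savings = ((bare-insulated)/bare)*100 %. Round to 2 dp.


Savings = ((2217-753)/2217)*100 = 66.04 %

66.04 %


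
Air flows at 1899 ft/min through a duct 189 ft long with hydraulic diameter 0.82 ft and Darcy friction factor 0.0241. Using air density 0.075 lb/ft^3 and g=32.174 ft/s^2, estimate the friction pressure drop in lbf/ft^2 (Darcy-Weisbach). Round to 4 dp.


v_fps = 1899/60 = 31.65 ft/s
dp = 0.0241*(189/0.82)*0.075*31.65^2/(2*32.174) = 6.4854 lbf/ft^2

6.4854 lbf/ft^2


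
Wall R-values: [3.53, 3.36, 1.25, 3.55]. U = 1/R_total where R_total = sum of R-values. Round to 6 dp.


R_total = 3.53 + 3.36 + 1.25 + 3.55 = 11.69
U = 1/11.69 = 0.085543

0.085543


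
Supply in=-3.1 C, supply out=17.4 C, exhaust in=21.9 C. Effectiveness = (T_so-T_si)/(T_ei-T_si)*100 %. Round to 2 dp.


eff = (17.4-(-3.1))/(21.9-(-3.1))*100 = 82.00 %

82.00 %


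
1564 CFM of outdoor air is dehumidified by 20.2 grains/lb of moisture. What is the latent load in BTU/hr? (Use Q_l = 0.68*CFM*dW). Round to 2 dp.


Q = 0.68 * 1564 * 20.2 = 21483.10 BTU/hr

21483.10 BTU/hr


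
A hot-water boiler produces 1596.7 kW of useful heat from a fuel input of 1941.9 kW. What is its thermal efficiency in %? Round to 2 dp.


eta = (1596.7/1941.9)*100 = 82.22 %

82.22 %


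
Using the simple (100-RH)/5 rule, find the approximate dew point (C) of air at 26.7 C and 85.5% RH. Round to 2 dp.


Td = 26.7 - (100-85.5)/5 = 23.80 C

23.80 C


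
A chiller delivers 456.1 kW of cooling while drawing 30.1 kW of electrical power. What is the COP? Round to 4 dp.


COP = 456.1 / 30.1 = 15.1528

15.1528


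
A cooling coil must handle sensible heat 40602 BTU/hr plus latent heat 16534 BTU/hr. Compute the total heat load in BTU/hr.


Qt = 40602 + 16534 = 57136 BTU/hr

57136 BTU/hr


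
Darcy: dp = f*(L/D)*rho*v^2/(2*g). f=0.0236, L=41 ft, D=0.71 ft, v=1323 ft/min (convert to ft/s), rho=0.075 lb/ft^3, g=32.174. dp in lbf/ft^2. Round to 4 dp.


v_fps = 1323/60 = 22.05 ft/s
dp = 0.0236*(41/0.71)*0.075*22.05^2/(2*32.174) = 0.7723 lbf/ft^2

0.7723 lbf/ft^2


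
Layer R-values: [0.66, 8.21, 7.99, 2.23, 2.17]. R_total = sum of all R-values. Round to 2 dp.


R_total = 0.66 + 8.21 + 7.99 + 2.23 + 2.17 = 21.26

21.26


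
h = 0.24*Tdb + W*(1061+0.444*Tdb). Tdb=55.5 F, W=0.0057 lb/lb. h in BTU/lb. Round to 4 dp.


h = 0.24*55.5 + 0.0057*(1061+0.444*55.5) = 19.5082 BTU/lb

19.5082 BTU/lb


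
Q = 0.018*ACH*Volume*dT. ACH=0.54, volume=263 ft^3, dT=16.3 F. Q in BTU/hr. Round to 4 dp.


Q = 0.018 * 0.54 * 263 * 16.3 = 41.6687 BTU/hr

41.6687 BTU/hr


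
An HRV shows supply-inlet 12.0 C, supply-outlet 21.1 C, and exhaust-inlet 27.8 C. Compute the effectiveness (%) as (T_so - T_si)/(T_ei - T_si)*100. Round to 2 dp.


eff = (21.1-12.0)/(27.8-12.0)*100 = 57.59 %

57.59 %


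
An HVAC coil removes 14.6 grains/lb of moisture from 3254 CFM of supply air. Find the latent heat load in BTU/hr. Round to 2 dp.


Q = 0.68 * 3254 * 14.6 = 32305.71 BTU/hr

32305.71 BTU/hr


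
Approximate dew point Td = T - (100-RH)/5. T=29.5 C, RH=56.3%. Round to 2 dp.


Td = 29.5 - (100-56.3)/5 = 20.76 C

20.76 C


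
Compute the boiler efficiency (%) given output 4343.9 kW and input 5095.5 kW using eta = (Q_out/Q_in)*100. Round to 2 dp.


eta = (4343.9/5095.5)*100 = 85.25 %

85.25 %


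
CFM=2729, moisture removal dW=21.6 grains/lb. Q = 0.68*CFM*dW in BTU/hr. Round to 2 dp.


Q = 0.68 * 2729 * 21.6 = 40083.55 BTU/hr

40083.55 BTU/hr


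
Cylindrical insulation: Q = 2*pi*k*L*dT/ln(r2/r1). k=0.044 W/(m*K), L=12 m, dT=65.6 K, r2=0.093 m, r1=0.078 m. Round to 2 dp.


Q = 2*pi*0.044*12*65.6/ln(0.093/0.078) = 1237.30 W

1237.30 W


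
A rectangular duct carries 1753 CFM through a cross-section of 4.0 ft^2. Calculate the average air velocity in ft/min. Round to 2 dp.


V = 1753 / 4.0 = 438.25 ft/min

438.25 ft/min


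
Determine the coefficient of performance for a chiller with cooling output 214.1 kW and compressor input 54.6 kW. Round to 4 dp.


COP = 214.1 / 54.6 = 3.9212

3.9212


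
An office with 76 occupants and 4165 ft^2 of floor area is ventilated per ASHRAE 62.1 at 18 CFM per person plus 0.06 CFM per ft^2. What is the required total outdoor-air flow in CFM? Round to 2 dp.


Total = 76*18 + 4165*0.06 = 1617.90 CFM

1617.90 CFM


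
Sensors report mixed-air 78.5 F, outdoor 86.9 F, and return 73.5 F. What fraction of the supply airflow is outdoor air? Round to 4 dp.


frac = (78.5 - 73.5) / (86.9 - 73.5) = 0.3731

0.3731


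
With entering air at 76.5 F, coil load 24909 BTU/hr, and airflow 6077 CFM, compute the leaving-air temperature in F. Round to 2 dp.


dT = 24909/(1.08*6077) = 3.7953
T_leave = 76.5 - 3.7953 = 72.70 F

72.70 F
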